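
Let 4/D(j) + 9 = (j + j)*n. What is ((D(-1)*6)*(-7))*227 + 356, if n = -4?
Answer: 38492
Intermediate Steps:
D(j) = 4/(-9 - 8*j) (D(j) = 4/(-9 + (j + j)*(-4)) = 4/(-9 + (2*j)*(-4)) = 4/(-9 - 8*j))
((D(-1)*6)*(-7))*227 + 356 = (((4/(-9 - 8*(-1)))*6)*(-7))*227 + 356 = (((4/(-9 + 8))*6)*(-7))*227 + 356 = (((4/(-1))*6)*(-7))*227 + 356 = (((4*(-1))*6)*(-7))*227 + 356 = (-4*6*(-7))*227 + 356 = -24*(-7)*227 + 356 = 168*227 + 356 = 38136 + 356 = 38492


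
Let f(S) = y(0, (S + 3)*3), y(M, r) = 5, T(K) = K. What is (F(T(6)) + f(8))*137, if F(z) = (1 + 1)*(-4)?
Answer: -411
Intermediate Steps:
F(z) = -8 (F(z) = 2*(-4) = -8)
f(S) = 5
(F(T(6)) + f(8))*137 = (-8 + 5)*137 = -3*137 = -411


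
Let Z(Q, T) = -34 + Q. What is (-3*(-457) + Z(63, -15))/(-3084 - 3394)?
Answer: -700/3239 ≈ -0.21612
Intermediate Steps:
(-3*(-457) + Z(63, -15))/(-3084 - 3394) = (-3*(-457) + (-34 + 63))/(-3084 - 3394) = (1371 + 29)/(-6478) = 1400*(-1/6478) = -700/3239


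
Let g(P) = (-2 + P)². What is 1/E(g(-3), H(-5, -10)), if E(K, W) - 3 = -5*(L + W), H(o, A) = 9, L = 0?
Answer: -1/42 ≈ -0.023810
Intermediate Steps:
E(K, W) = 3 - 5*W (E(K, W) = 3 - 5*(0 + W) = 3 - 5*W)
1/E(g(-3), H(-5, -10)) = 1/(3 - 5*9) = 1/(3 - 45) = 1/(-42) = -1/42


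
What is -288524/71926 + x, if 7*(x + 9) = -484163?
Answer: -17415229472/251741 ≈ -69179.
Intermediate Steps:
x = -484226/7 (x = -9 + (1/7)*(-484163) = -9 - 484163/7 = -484226/7 ≈ -69175.)
-288524/71926 + x = -288524/71926 - 484226/7 = -1*144262/35963 - 484226/7 = -144262/35963 - 484226/7 = -17415229472/251741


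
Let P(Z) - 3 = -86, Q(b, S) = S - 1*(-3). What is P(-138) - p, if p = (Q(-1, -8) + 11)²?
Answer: -119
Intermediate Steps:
Q(b, S) = 3 + S (Q(b, S) = S + 3 = 3 + S)
P(Z) = -83 (P(Z) = 3 - 86 = -83)
p = 36 (p = ((3 - 8) + 11)² = (-5 + 11)² = 6² = 36)
P(-138) - p = -83 - 1*36 = -83 - 36 = -119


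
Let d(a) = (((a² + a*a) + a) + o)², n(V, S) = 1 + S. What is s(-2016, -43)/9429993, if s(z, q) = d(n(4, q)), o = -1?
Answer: 12145225/9429993 ≈ 1.2879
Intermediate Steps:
d(a) = (-1 + a + 2*a²)² (d(a) = (((a² + a*a) + a) - 1)² = (((a² + a²) + a) - 1)² = ((2*a² + a) - 1)² = ((a + 2*a²) - 1)² = (-1 + a + 2*a²)²)
s(z, q) = (q + 2*(1 + q)²)² (s(z, q) = (-1 + (1 + q) + 2*(1 + q)²)² = (q + 2*(1 + q)²)²)
s(-2016, -43)/9429993 = (-43 + 2*(1 - 43)²)²/9429993 = (-43 + 2*(-42)²)²*(1/9429993) = (-43 + 2*1764)²*(1/9429993) = (-43 + 3528)²*(1/9429993) = 3485²*(1/9429993) = 12145225*(1/9429993) = 12145225/9429993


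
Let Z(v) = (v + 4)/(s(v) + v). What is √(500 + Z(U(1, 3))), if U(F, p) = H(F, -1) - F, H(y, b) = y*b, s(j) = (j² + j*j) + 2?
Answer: √2001/2 ≈ 22.366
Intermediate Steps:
s(j) = 2 + 2*j² (s(j) = (j² + j²) + 2 = 2*j² + 2 = 2 + 2*j²)
H(y, b) = b*y
U(F, p) = -2*F (U(F, p) = -F - F = -2*F)
Z(v) = (4 + v)/(2 + v + 2*v²) (Z(v) = (v + 4)/((2 + 2*v²) + v) = (4 + v)/(2 + v + 2*v²))
√(500 + Z(U(1, 3))) = √(500 + (4 - 2*1)/(2 - 2*1 + 2*(-2*1)²)) = √(500 + (4 - 2)/(2 - 2 + 2*(-2)²)) = √(500 + 2/(2 - 2 + 2*4)) = √(500 + 2/(2 - 2 + 8)) = √(500 + 2/8) = √(500 + (⅛)*2) = √(500 + ¼) = √(2001/4) = √2001/2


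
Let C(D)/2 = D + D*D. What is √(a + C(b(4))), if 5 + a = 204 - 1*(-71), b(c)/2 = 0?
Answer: 3*√30 ≈ 16.432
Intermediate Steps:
b(c) = 0 (b(c) = 2*0 = 0)
C(D) = 2*D + 2*D² (C(D) = 2*(D + D*D) = 2*(D + D²) = 2*D + 2*D²)
a = 270 (a = -5 + (204 - 1*(-71)) = -5 + (204 + 71) = -5 + 275 = 270)
√(a + C(b(4))) = √(270 + 2*0*(1 + 0)) = √(270 + 2*0*1) = √(270 + 0) = √270 = 3*√30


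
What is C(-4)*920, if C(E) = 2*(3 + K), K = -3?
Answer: 0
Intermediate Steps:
C(E) = 0 (C(E) = 2*(3 - 3) = 2*0 = 0)
C(-4)*920 = 0*920 = 0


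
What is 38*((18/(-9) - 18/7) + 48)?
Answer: 11552/7 ≈ 1650.3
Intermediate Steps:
38*((18/(-9) - 18/7) + 48) = 38*((18*(-⅑) - 18*⅐) + 48) = 38*((-2 - 18/7) + 48) = 38*(-32/7 + 48) = 38*(304/7) = 11552/7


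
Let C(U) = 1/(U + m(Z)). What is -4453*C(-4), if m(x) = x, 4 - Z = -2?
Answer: -4453/2 ≈ -2226.5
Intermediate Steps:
Z = 6 (Z = 4 - 1*(-2) = 4 + 2 = 6)
C(U) = 1/(6 + U) (C(U) = 1/(U + 6) = 1/(6 + U))
-4453*C(-4) = -4453/(6 - 4) = -4453/2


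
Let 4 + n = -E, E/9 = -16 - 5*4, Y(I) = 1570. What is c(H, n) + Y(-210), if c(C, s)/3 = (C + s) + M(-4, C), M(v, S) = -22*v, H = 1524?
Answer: 7366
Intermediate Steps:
E = -324 (E = 9*(-16 - 5*4) = 9*(-16 - 20) = 9*(-36) = -324)
n = 320 (n = -4 - 1*(-324) = -4 + 324 = 320)
c(C, s) = 264 + 3*C + 3*s (c(C, s) = 3*((C + s) - 22*(-4)) = 3*((C + s) + 88) = 3*(88 + C + s) = 264 + 3*C + 3*s)
c(H, n) + Y(-210) = (264 + 3*1524 + 3*320) + 1570 = (264 + 4572 + 960) + 1570 = 5796 + 1570 = 7366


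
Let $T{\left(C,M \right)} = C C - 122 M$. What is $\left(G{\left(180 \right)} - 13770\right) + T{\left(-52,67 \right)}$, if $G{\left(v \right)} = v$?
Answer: $-19060$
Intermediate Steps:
$T{\left(C,M \right)} = C^{2} - 122 M$
$\left(G{\left(180 \right)} - 13770\right) + T{\left(-52,67 \right)} = \left(180 - 13770\right) + \left(\left(-52\right)^{2} - 8174\right) = \left(180 - 13770\right) + \left(2704 - 8174\right) = -13590 - 5470 = -19060$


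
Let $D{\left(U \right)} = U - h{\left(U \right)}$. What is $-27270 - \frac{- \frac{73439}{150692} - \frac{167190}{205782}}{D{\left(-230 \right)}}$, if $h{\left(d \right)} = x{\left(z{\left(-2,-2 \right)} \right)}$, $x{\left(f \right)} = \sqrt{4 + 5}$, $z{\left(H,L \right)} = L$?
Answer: $- \frac{32838815083748803}{1204210061092} \approx -27270.0$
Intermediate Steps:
$x{\left(f \right)} = 3$ ($x{\left(f \right)} = \sqrt{9} = 3$)
$h{\left(d \right)} = 3$
$D{\left(U \right)} = -3 + U$ ($D{\left(U \right)} = U - 3 = -3 + U$)
$-27270 - \frac{- \frac{73439}{150692} - \frac{167190}{205782}}{D{\left(-230 \right)}} = -27270 - \frac{- \frac{73439}{150692} - \frac{167190}{205782}}{-3 - 230} = -27270 - \frac{\left(-73439\right) \frac{1}{150692} - \frac{27865}{34297}}{-233} = -27270 - \left(- \frac{73439}{150692} - \frac{27865}{34297}\right) \left(- \frac{1}{233}\right) = -27270 - \left(- \frac{6717769963}{5168283524}\right) \left(- \frac{1}{233}\right) = -27270 - \frac{6717769963}{1204210061092} = - \frac{32838815083748803}{1204210061092}$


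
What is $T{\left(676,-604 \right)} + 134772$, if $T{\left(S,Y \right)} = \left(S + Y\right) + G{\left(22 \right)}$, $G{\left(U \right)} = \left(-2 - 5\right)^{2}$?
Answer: $134893$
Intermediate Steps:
$G{\left(U \right)} = 49$ ($G{\left(U \right)} = \left(-7\right)^{2} = 49$)
$T{\left(S,Y \right)} = 49 + S + Y$ ($T{\left(S,Y \right)} = \left(S + Y\right) + 49 = 49 + S + Y$)
$T{\left(676,-604 \right)} + 134772 = \left(49 + 676 - 604\right) + 134772 = 121 + 134772 = 134893$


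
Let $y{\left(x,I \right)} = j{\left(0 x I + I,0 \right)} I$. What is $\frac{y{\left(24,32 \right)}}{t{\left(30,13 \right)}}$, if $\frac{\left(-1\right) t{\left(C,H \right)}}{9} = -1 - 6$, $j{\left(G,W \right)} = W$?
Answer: $0$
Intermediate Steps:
$y{\left(x,I \right)} = 0$ ($y{\left(x,I \right)} = 0 I = 0$)
$t{\left(C,H \right)} = 63$ ($t{\left(C,H \right)} = - 9 \left(-1 - 6\right) = \left(-9\right) \left(-7\right) = 63$)
$\frac{y{\left(24,32 \right)}}{t{\left(30,13 \right)}} = \frac{0}{63} = 0 \cdot \frac{1}{63} = 0$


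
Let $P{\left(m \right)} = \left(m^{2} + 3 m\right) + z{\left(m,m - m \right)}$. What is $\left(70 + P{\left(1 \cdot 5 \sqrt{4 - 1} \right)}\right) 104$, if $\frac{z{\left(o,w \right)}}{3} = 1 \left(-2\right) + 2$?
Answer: $15080 + 1560 \sqrt{3} \approx 17782.0$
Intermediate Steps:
$z{\left(o,w \right)} = 0$ ($z{\left(o,w \right)} = 3 \left(1 \left(-2\right) + 2\right) = 3 \left(-2 + 2\right) = 3 \cdot 0 = 0$)
$P{\left(m \right)} = m^{2} + 3 m$ ($P{\left(m \right)} = \left(m^{2} + 3 m\right) + 0 = m^{2} + 3 m$)
$\left(70 + P{\left(1 \cdot 5 \sqrt{4 - 1} \right)}\right) 104 = \left(70 + 1 \cdot 5 \sqrt{4 - 1} \left(3 + 1 \cdot 5 \sqrt{4 - 1}\right)\right) 104 = \left(70 + 5 \sqrt{3} \left(3 + 5 \sqrt{3}\right)\right) 104 = 7280 + 520 \sqrt{3} \left(3 + 5 \sqrt{3}\right)$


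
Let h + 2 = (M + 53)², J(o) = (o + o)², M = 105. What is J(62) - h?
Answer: -9586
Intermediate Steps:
J(o) = 4*o² (J(o) = (2*o)² = 4*o²)
h = 24962 (h = -2 + (105 + 53)² = -2 + 158² = -2 + 24964 = 24962)
J(62) - h = 4*62² - 1*24962 = 4*3844 - 24962 = 15376 - 24962 = -9586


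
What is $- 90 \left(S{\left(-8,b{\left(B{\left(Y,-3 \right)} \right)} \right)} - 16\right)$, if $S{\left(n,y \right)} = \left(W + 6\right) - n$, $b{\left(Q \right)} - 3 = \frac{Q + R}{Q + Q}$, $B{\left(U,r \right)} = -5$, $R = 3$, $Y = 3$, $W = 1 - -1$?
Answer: $0$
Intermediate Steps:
$W = 2$ ($W = 1 + 1 = 2$)
$b{\left(Q \right)} = 3 + \frac{3 + Q}{2 Q}$ ($b{\left(Q \right)} = 3 + \frac{Q + 3}{Q + Q} = 3 + \frac{3 + Q}{2 Q}$)
$S{\left(n,y \right)} = 8 - n$ ($S{\left(n,y \right)} = \left(2 + 6\right) - n = 8 - n$)
$- 90 \left(S{\left(-8,b{\left(B{\left(Y,-3 \right)} \right)} \right)} - 16\right) = - 90 \left(\left(8 - -8\right) - 16\right) = - 90 \left(\left(8 + 8\right) - 16\right) = - 90 \left(16 - 16\right) = \left(-90\right) 0 = 0$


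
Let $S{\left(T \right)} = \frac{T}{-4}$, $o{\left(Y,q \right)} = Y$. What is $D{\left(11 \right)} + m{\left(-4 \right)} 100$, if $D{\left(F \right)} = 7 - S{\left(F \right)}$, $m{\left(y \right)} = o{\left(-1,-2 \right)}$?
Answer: $- \frac{361}{4} \approx -90.25$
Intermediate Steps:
$S{\left(T \right)} = - \frac{T}{4}$ ($S{\left(T \right)} = T \left(- \frac{1}{4}\right) = - \frac{T}{4}$)
$m{\left(y \right)} = -1$
$D{\left(F \right)} = 7 + \frac{F}{4}$ ($D{\left(F \right)} = 7 - - \frac{F}{4} = 7 + \frac{F}{4}$)
$D{\left(11 \right)} + m{\left(-4 \right)} 100 = \left(7 + \frac{1}{4} \cdot 11\right) - 100 = \left(7 + \frac{11}{4}\right) - 100 = \frac{39}{4} - 100 = - \frac{361}{4}$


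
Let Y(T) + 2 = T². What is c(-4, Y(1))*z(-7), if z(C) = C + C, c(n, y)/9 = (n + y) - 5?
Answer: 1260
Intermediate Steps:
Y(T) = -2 + T²
c(n, y) = -45 + 9*n + 9*y (c(n, y) = 9*((n + y) - 5) = 9*(-5 + n + y) = -45 + 9*n + 9*y)
z(C) = 2*C
c(-4, Y(1))*z(-7) = (-45 + 9*(-4) + 9*(-2 + 1²))*(2*(-7)) = (-45 - 36 + 9*(-2 + 1))*(-14) = (-45 - 36 + 9*(-1))*(-14) = (-45 - 36 - 9)*(-14) = -90*(-14) = 1260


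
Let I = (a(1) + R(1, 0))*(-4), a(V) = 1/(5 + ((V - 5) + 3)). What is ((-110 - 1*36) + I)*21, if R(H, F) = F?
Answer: -3087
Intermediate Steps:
a(V) = 1/(3 + V) (a(V) = 1/(5 + ((-5 + V) + 3)) = 1/(5 + (-2 + V)) = 1/(3 + V))
I = -1 (I = (1/(3 + 1) + 0)*(-4) = (1/4 + 0)*(-4) = (1/4)*(-4) = -1)
((-110 - 1*36) + I)*21 = ((-110 - 1*36) - 1)*21 = ((-110 - 36) - 1)*21 = (-146 - 1)*21 = -147*21 = -3087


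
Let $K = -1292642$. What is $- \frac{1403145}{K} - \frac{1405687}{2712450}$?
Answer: $\frac{38248280773}{67427438325} \approx 0.56725$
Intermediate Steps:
$- \frac{1403145}{K} - \frac{1405687}{2712450} = - \frac{1403145}{-1292642} - \frac{1405687}{2712450} = \left(-1403145\right) \left(- \frac{1}{1292642}\right) - \frac{1405687}{2712450} = \frac{1403145}{1292642} - \frac{1405687}{2712450} = \frac{38248280773}{67427438325}$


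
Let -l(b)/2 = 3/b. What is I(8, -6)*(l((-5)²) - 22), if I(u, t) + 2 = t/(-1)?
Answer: -2224/25 ≈ -88.960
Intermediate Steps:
I(u, t) = -2 - t (I(u, t) = -2 + t/(-1) = -2 + t*(-1) = -2 - t)
l(b) = -6/b
I(8, -6)*(l((-5)²) - 22) = (-2 - 1*(-6))*(-6/((-5)²) - 22) = (-2 + 6)*(-6/25 - 22) = 4*(-6*1/25 - 22) = 4*(-6/25 - 22) = 4*(-556/25) = -2224/25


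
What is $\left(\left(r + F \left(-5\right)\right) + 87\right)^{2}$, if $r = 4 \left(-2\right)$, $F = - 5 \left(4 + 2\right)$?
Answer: $52441$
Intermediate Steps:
$F = -30$ ($F = \left(-5\right) 6 = -30$)
$r = -8$
$\left(\left(r + F \left(-5\right)\right) + 87\right)^{2} = \left(\left(-8 - -150\right) + 87\right)^{2} = \left(\left(-8 + 150\right) + 87\right)^{2} = \left(142 + 87\right)^{2} = 229^{2} = 52441$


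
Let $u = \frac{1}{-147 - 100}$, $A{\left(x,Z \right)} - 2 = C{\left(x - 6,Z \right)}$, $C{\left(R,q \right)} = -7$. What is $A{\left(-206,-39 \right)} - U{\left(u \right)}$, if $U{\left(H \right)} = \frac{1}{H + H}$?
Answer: $\frac{237}{2} \approx 118.5$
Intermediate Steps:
$A{\left(x,Z \right)} = -5$ ($A{\left(x,Z \right)} = 2 - 7 = -5$)
$u = - \frac{1}{247}$ ($u = \frac{1}{-247} = - \frac{1}{247} \approx -0.0040486$)
$U{\left(H \right)} = \frac{1}{2 H}$
$A{\left(-206,-39 \right)} - U{\left(u \right)} = -5 - \frac{1}{2 \left(- \frac{1}{247}\right)} = -5 - \frac{1}{2} \left(-247\right) = -5 - - \frac{247}{2} = -5 + \frac{247}{2} = \frac{237}{2}$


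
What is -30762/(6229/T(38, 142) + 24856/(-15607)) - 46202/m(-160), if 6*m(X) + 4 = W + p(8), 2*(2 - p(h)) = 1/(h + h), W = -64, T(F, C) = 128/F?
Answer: 5435408129346048/1299856515283 ≈ 4181.5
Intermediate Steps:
p(h) = 2 - 1/(4*h) (p(h) = 2 - 1/(2*(h + h)) = 2 - 1/(2*h)/2 = 2 - 1/(4*h))
m(X) = -2113/192 (m(X) = -2/3 + (-64 + (2 - 1/4/8))/6 = -2/3 + (-64 + (2 - 1/4*1/8))/6 = -2/3 + (-64 + (2 - 1/32))/6 = -2/3 + (-64 + 63/32)/6 = -2/3 + (1/6)*(-1985/32) = -2/3 - 1985/192 = -2113/192)
-30762/(6229/T(38, 142) + 24856/(-15607)) - 46202/m(-160) = -30762/(6229/((128/38)) + 24856/(-15607)) - 46202/(-2113/192) = -30762/(6229/((128*(1/38))) + 24856*(-1/15607)) - 46202*(-192/2113) = -30762/(6229/(64/19) - 24856/15607) + 8870784/2113 = -30762/(6229*(19/64) - 24856/15607) + 8870784/2113 = -30762/(118351/64 - 24856/15607) + 8870784/2113 = -30762/1845513273/998848 + 8870784/2113 = -30762*998848/1845513273 + 8870784/2113 = -10242187392/615171091 + 8870784/2113 = 5435408129346048/1299856515283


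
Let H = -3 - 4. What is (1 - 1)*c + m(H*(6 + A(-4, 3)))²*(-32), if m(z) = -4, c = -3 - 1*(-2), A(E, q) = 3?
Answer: -512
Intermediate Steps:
c = -1 (c = -3 + 2 = -1)
H = -7
(1 - 1)*c + m(H*(6 + A(-4, 3)))²*(-32) = (1 - 1)*(-1) + (-4)²*(-32) = 0*(-1) + 16*(-32) = 0 - 512 = -512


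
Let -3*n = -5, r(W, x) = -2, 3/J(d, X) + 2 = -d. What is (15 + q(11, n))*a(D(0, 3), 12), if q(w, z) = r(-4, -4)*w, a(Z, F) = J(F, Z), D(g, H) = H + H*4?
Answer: 3/2 ≈ 1.5000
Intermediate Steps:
J(d, X) = 3/(-2 - d)
D(g, H) = 5*H (D(g, H) = H + 4*H = 5*H)
a(Z, F) = -3/(2 + F)
n = 5/3 (n = -⅓*(-5) = 5/3 ≈ 1.6667)
q(w, z) = -2*w
(15 + q(11, n))*a(D(0, 3), 12) = (15 - 2*11)*(-3/(2 + 12)) = (15 - 22)*(-3/14) = -(-21)/14 = -7*(-3/14) = 3/2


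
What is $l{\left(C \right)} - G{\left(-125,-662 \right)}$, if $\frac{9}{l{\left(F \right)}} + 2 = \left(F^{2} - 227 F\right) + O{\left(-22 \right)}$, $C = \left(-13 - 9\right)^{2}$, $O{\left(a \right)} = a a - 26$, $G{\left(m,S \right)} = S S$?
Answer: $- \frac{54712133927}{124844} \approx -4.3824 \cdot 10^{5}$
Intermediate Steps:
$G{\left(m,S \right)} = S^{2}$
$O{\left(a \right)} = -26 + a^{2}$ ($O{\left(a \right)} = a^{2} - 26 = -26 + a^{2}$)
$C = 484$ ($C = \left(-22\right)^{2} = 484$)
$l{\left(F \right)} = \frac{9}{456 + F^{2} - 227 F}$ ($l{\left(F \right)} = \frac{9}{-2 - \left(26 - 484 - F^{2} + 227 F\right)} = \frac{9}{-2 + \left(\left(F^{2} - 227 F\right) + \left(-26 + 484\right)\right)} = \frac{9}{-2 + \left(\left(F^{2} - 227 F\right) + 458\right)} = \frac{9}{-2 + \left(458 + F^{2} - 227 F\right)} = \frac{9}{456 + F^{2} - 227 F}$)
$l{\left(C \right)} - G{\left(-125,-662 \right)} = \frac{9}{456 + 484^{2} - 109868} - \left(-662\right)^{2} = \frac{9}{456 + 234256 - 109868} - 438244 = \frac{9}{124844} - 438244 = - \frac{54712133927}{124844}$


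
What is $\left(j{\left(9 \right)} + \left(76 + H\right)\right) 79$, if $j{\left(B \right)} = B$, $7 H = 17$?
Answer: $\frac{48348}{7} \approx 6906.9$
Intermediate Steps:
$H = \frac{17}{7}$ ($H = \frac{1}{7} \cdot 17 = \frac{17}{7} \approx 2.4286$)
$\left(j{\left(9 \right)} + \left(76 + H\right)\right) 79 = \left(9 + \left(76 + \frac{17}{7}\right)\right) 79 = \left(9 + \frac{549}{7}\right) 79 = \frac{612}{7} \cdot 79 = \frac{48348}{7}$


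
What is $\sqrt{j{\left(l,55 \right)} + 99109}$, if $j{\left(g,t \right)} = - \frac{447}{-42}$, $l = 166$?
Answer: $\frac{5 \sqrt{777098}}{14} \approx 314.83$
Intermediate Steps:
$j{\left(g,t \right)} = \frac{149}{14}$ ($j{\left(g,t \right)} = \left(-447\right) \left(- \frac{1}{42}\right) = \frac{149}{14}$)
$\sqrt{j{\left(l,55 \right)} + 99109} = \sqrt{\frac{149}{14} + 99109} = \sqrt{\frac{1387675}{14}} = \frac{5 \sqrt{777098}}{14}$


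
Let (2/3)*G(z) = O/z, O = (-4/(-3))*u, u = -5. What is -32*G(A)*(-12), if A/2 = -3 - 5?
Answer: 240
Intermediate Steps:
A = -16 (A = 2*(-3 - 5) = 2*(-8) = -16)
O = -20/3 (O = -4/(-3)*(-5) = -4*(-1/3)*(-5) = (4/3)*(-5) = -20/3 ≈ -6.6667)
G(z) = -10/z (G(z) = 3*(-20/(3*z))/2 = -10/z)
-32*G(A)*(-12) = -(-320)/(-16)*(-12) = -(-320)*(-1)/16*(-12) = -32*5/8*(-12) = -20*(-12) = 240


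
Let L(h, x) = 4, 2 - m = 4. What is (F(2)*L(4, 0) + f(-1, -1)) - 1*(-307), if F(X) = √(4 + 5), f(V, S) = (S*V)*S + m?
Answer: 316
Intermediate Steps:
m = -2 (m = 2 - 1*4 = 2 - 4 = -2)
f(V, S) = -2 + V*S² (f(V, S) = (S*V)*S - 2 = V*S² - 2 = -2 + V*S²)
F(X) = 3 (F(X) = √9 = 3)
(F(2)*L(4, 0) + f(-1, -1)) - 1*(-307) = (3*4 + (-2 - 1*(-1)²)) - 1*(-307) = (12 + (-2 - 1*1)) + 307 = (12 + (-2 - 1)) + 307 = (12 - 3) + 307 = 9 + 307 = 316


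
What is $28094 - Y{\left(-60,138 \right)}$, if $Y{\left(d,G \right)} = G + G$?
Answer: $27818$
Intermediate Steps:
$Y{\left(d,G \right)} = 2 G$
$28094 - Y{\left(-60,138 \right)} = 28094 - 2 \cdot 138 = 28094 - 276 = 27818$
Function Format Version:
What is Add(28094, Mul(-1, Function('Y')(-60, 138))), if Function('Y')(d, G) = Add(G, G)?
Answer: 27818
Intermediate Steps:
Function('Y')(d, G) = Mul(2, G)
Add(28094, Mul(-1, Function('Y')(-60, 138))) = Add(28094, Mul(-1, Mul(2, 138))) = Add(28094, Mul(-1, 276)) = Add(28094, -276) = 27818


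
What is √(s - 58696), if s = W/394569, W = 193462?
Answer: I*√1015332507586642/131523 ≈ 242.27*I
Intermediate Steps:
s = 193462/394569 ≈ 0.49031
√(s - 58696) = √(193462/394569 - 58696) = √(-23159428562/394569) = I*√1015332507586642/131523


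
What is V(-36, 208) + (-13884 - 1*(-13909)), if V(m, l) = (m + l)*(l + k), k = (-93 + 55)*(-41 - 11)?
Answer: 375673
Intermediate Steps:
k = 1976 (k = -38*(-52) = 1976)
V(m, l) = (1976 + l)*(l + m) (V(m, l) = (m + l)*(l + 1976) = (l + m)*(1976 + l) = (1976 + l)*(l + m))
V(-36, 208) + (-13884 - 1*(-13909)) = (208² + 1976*208 + 1976*(-36) + 208*(-36)) + (-13884 - 1*(-13909)) = (43264 + 411008 - 71136 - 7488) + (-13884 + 13909) = 375648 + 25 = 375673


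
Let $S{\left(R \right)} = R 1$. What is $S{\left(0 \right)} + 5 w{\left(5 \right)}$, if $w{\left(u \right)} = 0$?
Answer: $0$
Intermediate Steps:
$S{\left(R \right)} = R$
$S{\left(0 \right)} + 5 w{\left(5 \right)} = 0 + 5 \cdot 0 = 0 + 0 = 0$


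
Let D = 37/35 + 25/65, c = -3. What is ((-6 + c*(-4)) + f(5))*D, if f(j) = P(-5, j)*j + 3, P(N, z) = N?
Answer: -10496/455 ≈ -23.068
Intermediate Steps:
D = 656/455 (D = 37*(1/35) + 25*(1/65) = 37/35 + 5/13 = 656/455 ≈ 1.4418)
f(j) = 3 - 5*j (f(j) = -5*j + 3 = 3 - 5*j)
((-6 + c*(-4)) + f(5))*D = ((-6 - 3*(-4)) + (3 - 5*5))*(656/455) = ((-6 + 12) + (3 - 25))*(656/455) = (6 - 22)*(656/455) = -16*656/455 = -10496/455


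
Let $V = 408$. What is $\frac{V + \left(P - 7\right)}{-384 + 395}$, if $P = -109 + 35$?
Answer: $\frac{327}{11} \approx 29.727$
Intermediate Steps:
$P = -74$
$\frac{V + \left(P - 7\right)}{-384 + 395} = \frac{408 - 81}{-384 + 395} = \frac{408 - 81}{11} = \left(408 - 81\right) \frac{1}{11} = 327 \cdot \frac{1}{11} = \frac{327}{11}$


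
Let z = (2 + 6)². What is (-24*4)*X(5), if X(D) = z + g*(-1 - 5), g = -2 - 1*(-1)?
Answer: -6720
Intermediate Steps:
g = -1 (g = -2 + 1 = -1)
z = 64 (z = 8² = 64)
X(D) = 70 (X(D) = 64 - (-1 - 5) = 64 - 1*(-6) = 64 + 6 = 70)
(-24*4)*X(5) = -24*4*70 = -8*12*70 = -96*70 = -6720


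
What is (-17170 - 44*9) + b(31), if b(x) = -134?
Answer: -17700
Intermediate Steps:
(-17170 - 44*9) + b(31) = (-17170 - 44*9) - 134 = (-17170 - 396) - 134 = -17566 - 134 = -17700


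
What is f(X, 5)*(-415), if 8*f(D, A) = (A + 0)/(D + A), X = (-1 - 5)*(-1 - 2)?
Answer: -2075/184 ≈ -11.277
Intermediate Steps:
X = 18 (X = -6*(-3) = 18)
f(D, A) = A/(8*(A + D)) (f(D, A) = ((A + 0)/(D + A))/8 = (A/(A + D))/8 = A/(8*(A + D)))
f(X, 5)*(-415) = ((⅛)*5/(5 + 18))*(-415) = ((⅛)*5/23)*(-415) = ((⅛)*5*(1/23))*(-415) = (5/184)*(-415) = -2075/184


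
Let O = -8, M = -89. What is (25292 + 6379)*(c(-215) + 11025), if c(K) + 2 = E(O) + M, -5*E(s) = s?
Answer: 1731706938/5 ≈ 3.4634e+8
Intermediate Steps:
E(s) = -s/5
c(K) = -447/5 (c(K) = -2 + (-⅕*(-8) - 89) = -2 + (8/5 - 89) = -2 - 437/5 = -447/5)
(25292 + 6379)*(c(-215) + 11025) = (25292 + 6379)*(-447/5 + 11025) = 31671*(54678/5) = 1731706938/5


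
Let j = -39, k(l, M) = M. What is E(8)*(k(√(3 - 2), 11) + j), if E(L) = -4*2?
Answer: 224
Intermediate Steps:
E(L) = -8
E(8)*(k(√(3 - 2), 11) + j) = -8*(11 - 39) = -8*(-28) = 224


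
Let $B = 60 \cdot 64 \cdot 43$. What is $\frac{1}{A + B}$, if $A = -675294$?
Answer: $- \frac{1}{510174} \approx -1.9601 \cdot 10^{-6}$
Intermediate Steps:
$B = 165120$ ($B = 3840 \cdot 43 = 165120$)
$\frac{1}{A + B} = \frac{1}{-675294 + 165120} = \frac{1}{-510174} = - \frac{1}{510174}$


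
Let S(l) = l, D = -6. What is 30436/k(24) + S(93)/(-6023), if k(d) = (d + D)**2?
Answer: 45821474/487863 ≈ 93.923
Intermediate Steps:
k(d) = (-6 + d)**2 (k(d) = (d - 6)**2 = (-6 + d)**2)
30436/k(24) + S(93)/(-6023) = 30436/((-6 + 24)**2) + 93/(-6023) = 30436/(18**2) + 93*(-1/6023) = 30436/324 - 93/6023 = 30436*(1/324) - 93/6023 = 7609/81 - 93/6023 = 45821474/487863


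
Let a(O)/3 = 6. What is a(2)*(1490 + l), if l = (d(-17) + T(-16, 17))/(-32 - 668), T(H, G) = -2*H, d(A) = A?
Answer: 1877373/70 ≈ 26820.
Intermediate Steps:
a(O) = 18 (a(O) = 3*6 = 18)
l = -3/140 (l = (-17 - 2*(-16))/(-32 - 668) = (-17 + 32)/(-700) = 15*(-1/700) = -3/140 ≈ -0.021429)
a(2)*(1490 + l) = 18*(1490 - 3/140) = 18*(208597/140) = 1877373/70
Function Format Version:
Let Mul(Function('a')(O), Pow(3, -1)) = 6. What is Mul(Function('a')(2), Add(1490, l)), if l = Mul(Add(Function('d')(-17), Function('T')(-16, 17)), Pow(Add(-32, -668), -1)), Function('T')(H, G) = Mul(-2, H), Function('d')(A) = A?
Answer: Rational(1877373, 70) ≈ 26820.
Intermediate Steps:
Function('a')(O) = 18 (Function('a')(O) = Mul(3, 6) = 18)
l = Rational(-3, 140) (l = Mul(Add(-17, Mul(-2, -16)), Pow(Add(-32, -668), -1)) = Mul(Add(-17, 32), Pow(-700, -1)) = Mul(15, Rational(-1, 700)) = Rational(-3, 140) ≈ -0.021429)
Mul(Function('a')(2), Add(1490, l)) = Mul(18, Add(1490, Rational(-3, 140))) = Mul(18, Rational(208597, 140)) = Rational(1877373, 70)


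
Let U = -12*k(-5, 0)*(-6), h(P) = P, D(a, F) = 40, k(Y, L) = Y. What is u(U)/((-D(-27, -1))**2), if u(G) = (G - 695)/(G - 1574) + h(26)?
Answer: 51339/3094400 ≈ 0.016591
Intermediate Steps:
U = -360 (U = -12*(-5)*(-6) = 60*(-6) = -360)
u(G) = 26 + (-695 + G)/(-1574 + G) (u(G) = (G - 695)/(G - 1574) + 26 = (-695 + G)/(-1574 + G) + 26 = 26 + (-695 + G)/(-1574 + G))
u(U)/((-D(-27, -1))**2) = (3*(-13873 + 9*(-360))/(-1574 - 360))/((-1*40)**2) = (3*(-13873 - 3240)/(-1934))/((-40)**2) = (3*(-1/1934)*(-17113))/1600 = (51339/1934)*(1/1600) = 51339/3094400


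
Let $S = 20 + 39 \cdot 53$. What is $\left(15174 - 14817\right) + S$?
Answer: $2444$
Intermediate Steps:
$S = 2087$ ($S = 20 + 2067 = 2087$)
$\left(15174 - 14817\right) + S = \left(15174 - 14817\right) + 2087 = 357 + 2087 = 2444$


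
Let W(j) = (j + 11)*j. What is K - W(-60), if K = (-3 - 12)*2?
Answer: -2970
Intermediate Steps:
W(j) = j*(11 + j) (W(j) = (11 + j)*j = j*(11 + j))
K = -30 (K = -15*2 = -30)
K - W(-60) = -30 - (-60)*(11 - 60) = -30 - (-60)*(-49) = -30 - 1*2940 = -30 - 2940 = -2970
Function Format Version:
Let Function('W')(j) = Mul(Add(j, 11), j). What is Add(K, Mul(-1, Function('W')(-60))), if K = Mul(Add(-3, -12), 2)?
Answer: -2970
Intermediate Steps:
Function('W')(j) = Mul(j, Add(11, j)) (Function('W')(j) = Mul(Add(11, j), j) = Mul(j, Add(11, j)))
K = -30 (K = Mul(-15, 2) = -30)
Add(K, Mul(-1, Function('W')(-60))) = Add(-30, Mul(-1, Mul(-60, Add(11, -60)))) = Add(-30, Mul(-1, Mul(-60, -49))) = Add(-30, Mul(-1, 2940)) = Add(-30, -2940) = -2970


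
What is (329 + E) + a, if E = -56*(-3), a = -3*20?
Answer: 437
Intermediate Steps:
a = -60
E = 168
(329 + E) + a = (329 + 168) - 60 = 497 - 60 = 437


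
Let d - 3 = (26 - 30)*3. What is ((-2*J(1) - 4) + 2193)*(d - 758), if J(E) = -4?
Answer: -1685099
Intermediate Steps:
d = -9 (d = 3 + (26 - 30)*3 = 3 - 4*3 = 3 - 12 = -9)
((-2*J(1) - 4) + 2193)*(d - 758) = ((-2*(-4) - 4) + 2193)*(-9 - 758) = ((8 - 4) + 2193)*(-767) = (4 + 2193)*(-767) = 2197*(-767) = -1685099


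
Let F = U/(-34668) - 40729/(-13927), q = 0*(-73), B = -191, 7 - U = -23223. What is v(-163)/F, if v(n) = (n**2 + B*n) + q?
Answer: 13929875479836/544234381 ≈ 25595.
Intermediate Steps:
U = 23230 (U = 7 - 1*(-23223) = 7 + 23223 = 23230)
q = 0
F = 544234381/241410618 (F = 23230/(-34668) - 40729/(-13927) = 23230*(-1/34668) - 40729*(-1/13927) = -11615/17334 + 40729/13927 = 544234381/241410618 ≈ 2.2544)
v(n) = n**2 - 191*n (v(n) = (n**2 - 191*n) + 0 = n**2 - 191*n)
v(-163)/F = (-163*(-191 - 163))/(544234381/241410618) = -163*(-354)*(241410618/544234381) = 57702*(241410618/544234381) = 13929875479836/544234381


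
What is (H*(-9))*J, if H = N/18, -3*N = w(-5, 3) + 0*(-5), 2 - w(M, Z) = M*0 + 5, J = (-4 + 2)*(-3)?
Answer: -3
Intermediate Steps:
J = 6 (J = -2*(-3) = 6)
w(M, Z) = -3 (w(M, Z) = 2 - (M*0 + 5) = 2 - (0 + 5) = 2 - 1*5 = 2 - 5 = -3)
N = 1 (N = -(-3 + 0*(-5))/3 = -(-3 + 0)/3 = -1/3*(-3) = 1)
H = 1/18 ≈ 0.055556
(H*(-9))*J = ((1/18)*(-9))*6 = -1/2*6 = -3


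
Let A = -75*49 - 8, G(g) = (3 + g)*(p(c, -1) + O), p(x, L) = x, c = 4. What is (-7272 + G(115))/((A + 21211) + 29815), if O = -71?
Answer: -15178/47343 ≈ -0.32060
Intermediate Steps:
G(g) = -201 - 67*g (G(g) = (3 + g)*(4 - 71) = (3 + g)*(-67) = -201 - 67*g)
A = -3683 (A = -3675 - 8 = -3683)
(-7272 + G(115))/((A + 21211) + 29815) = (-7272 + (-201 - 67*115))/((-3683 + 21211) + 29815) = (-7272 + (-201 - 7705))/(17528 + 29815) = (-7272 - 7906)/47343 = -15178*1/47343 = -15178/47343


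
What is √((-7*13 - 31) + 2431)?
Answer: √2309 ≈ 48.052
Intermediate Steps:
√((-7*13 - 31) + 2431) = √((-91 - 31) + 2431) = √(-122 + 2431) = √2309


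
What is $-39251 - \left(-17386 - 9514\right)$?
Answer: $-12351$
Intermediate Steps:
$-39251 - \left(-17386 - 9514\right) = -39251 - -26900 = -39251 + 26900 = -12351$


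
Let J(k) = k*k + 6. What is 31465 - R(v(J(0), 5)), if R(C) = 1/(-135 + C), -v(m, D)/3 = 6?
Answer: 4814146/153 ≈ 31465.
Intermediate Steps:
J(k) = 6 + k² (J(k) = k² + 6 = 6 + k²)
v(m, D) = -18 (v(m, D) = -3*6 = -18)
31465 - R(v(J(0), 5)) = 31465 - 1/(-135 - 18) = 31465 - 1/(-153) = 31465 - 1*(-1/153) = 31465 + 1/153 = 4814146/153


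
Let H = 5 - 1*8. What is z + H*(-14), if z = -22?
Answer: 20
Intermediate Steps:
H = -3 (H = 5 - 8 = -3)
z + H*(-14) = -22 - 3*(-14) = -22 + 42 = 20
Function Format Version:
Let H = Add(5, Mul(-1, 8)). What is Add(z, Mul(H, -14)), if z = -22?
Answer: 20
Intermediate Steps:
H = -3 (H = Add(5, -8) = -3)
Add(z, Mul(H, -14)) = Add(-22, Mul(-3, -14)) = Add(-22, 42) = 20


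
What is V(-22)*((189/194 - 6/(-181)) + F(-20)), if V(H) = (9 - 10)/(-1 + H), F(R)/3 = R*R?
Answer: 42172173/807622 ≈ 52.218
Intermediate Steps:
F(R) = 3*R² (F(R) = 3*(R*R) = 3*R²)
V(H) = -1/(-1 + H)
V(-22)*((189/194 - 6/(-181)) + F(-20)) = (-1/(-1 - 22))*((189/194 - 6/(-181)) + 3*(-20)²) = (-1/(-23))*((189*(1/194) - 6*(-1/181)) + 3*400) = (-1*(-1/23))*((189/194 + 6/181) + 1200) = (35373/35114 + 1200)/23 = (1/23)*(42172173/35114) = 42172173/807622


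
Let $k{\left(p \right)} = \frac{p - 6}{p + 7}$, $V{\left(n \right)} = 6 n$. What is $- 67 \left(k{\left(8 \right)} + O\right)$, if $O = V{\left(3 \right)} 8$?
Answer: $- \frac{144854}{15} \approx -9656.9$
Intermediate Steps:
$k{\left(p \right)} = \frac{-6 + p}{7 + p}$
$O = 144$ ($O = 6 \cdot 3 \cdot 8 = 18 \cdot 8 = 144$)
$- 67 \left(k{\left(8 \right)} + O\right) = - 67 \left(\frac{-6 + 8}{7 + 8} + 144\right) = - 67 \left(\frac{1}{15} \cdot 2 + 144\right) = - 67 \left(\frac{2}{15} + 144\right) = \left(-67\right) \frac{2162}{15} = - \frac{144854}{15}$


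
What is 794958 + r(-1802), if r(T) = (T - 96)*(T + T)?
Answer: 7635350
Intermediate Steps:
r(T) = 2*T*(-96 + T) (r(T) = (-96 + T)*(2*T) = 2*T*(-96 + T))
794958 + r(-1802) = 794958 + 2*(-1802)*(-96 - 1802) = 794958 + 2*(-1802)*(-1898) = 794958 + 6840392 = 7635350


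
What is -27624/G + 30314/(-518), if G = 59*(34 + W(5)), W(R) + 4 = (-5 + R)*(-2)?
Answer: -5663751/76405 ≈ -74.128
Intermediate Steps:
W(R) = 6 - 2*R (W(R) = -4 + (-5 + R)*(-2) = -4 + (10 - 2*R) = 6 - 2*R)
G = 1770 (G = 59*(34 + (6 - 2*5)) = 59*(34 + (6 - 10)) = 59*(34 - 4) = 59*30 = 1770)
-27624/G + 30314/(-518) = -27624/1770 + 30314/(-518) = -27624*1/1770 + 30314*(-1/518) = -4604/295 - 15157/259 = -5663751/76405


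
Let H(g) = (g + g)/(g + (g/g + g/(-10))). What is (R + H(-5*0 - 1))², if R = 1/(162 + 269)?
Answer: 74287161/185761 ≈ 399.91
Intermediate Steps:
H(g) = 2*g/(1 + 9*g/10) (H(g) = (2*g)/(g + (1 + g*(-⅒))) = (2*g)/(g + (1 - g/10)) = (2*g)/(1 + 9*g/10) = 2*g/(1 + 9*g/10))
R = 1/431 ≈ 0.0023202
(R + H(-5*0 - 1))² = (1/431 + 20*(-5*0 - 1)/(10 + 9*(-5*0 - 1)))² = (1/431 + 20*(0 - 1)/(10 + 9*(0 - 1)))² = (1/431 + 20*(-1)/(10 + 9*(-1)))² = (1/431 + 20*(-1)/(10 - 9))² = (1/431 + 20*(-1)/1)² = (1/431 + 20*(-1)*1)² = (1/431 - 20)² = (-8619/431)² = 74287161/185761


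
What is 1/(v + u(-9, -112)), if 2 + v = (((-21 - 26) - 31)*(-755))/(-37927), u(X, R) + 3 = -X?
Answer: 37927/92818 ≈ 0.40862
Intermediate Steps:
u(X, R) = -3 - X
v = -134744/37927 (v = -2 + (((-21 - 26) - 31)*(-755))/(-37927) = -2 + ((-47 - 31)*(-755))*(-1/37927) = -2 - 78*(-755)*(-1/37927) = -2 + 58890*(-1/37927) = -2 - 58890/37927 = -134744/37927 ≈ -3.5527)
1/(v + u(-9, -112)) = 1/(-134744/37927 + (-3 - 1*(-9))) = 1/(-134744/37927 + (-3 + 9)) = 1/(-134744/37927 + 6) = 1/(92818/37927) = 37927/92818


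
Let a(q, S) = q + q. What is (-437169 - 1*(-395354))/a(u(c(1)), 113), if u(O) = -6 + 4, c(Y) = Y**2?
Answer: 41815/4 ≈ 10454.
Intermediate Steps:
u(O) = -2
a(q, S) = 2*q
(-437169 - 1*(-395354))/a(u(c(1)), 113) = (-437169 - 1*(-395354))/((2*(-2))) = (-437169 + 395354)/(-4) = -41815*(-1/4) = 41815/4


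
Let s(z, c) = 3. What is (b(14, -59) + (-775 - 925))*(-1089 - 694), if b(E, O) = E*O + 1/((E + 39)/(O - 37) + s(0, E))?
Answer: 1058235462/235 ≈ 4.5031e+6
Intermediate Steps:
b(E, O) = 1/(3 + (39 + E)/(-37 + O)) + E*O (b(E, O) = E*O + 1/((E + 39)/(O - 37) + 3) = E*O + 1/((39 + E)/(-37 + O) + 3) = E*O + 1/(3 + (39 + E)/(-37 + O)) = 1/(3 + (39 + E)/(-37 + O)) + E*O)
(b(14, -59) + (-775 - 925))*(-1089 - 694) = ((-37 - 59 - 59*14² - 72*14*(-59) + 3*14*(-59)²)/(-72 + 14 + 3*(-59)) + (-775 - 925))*(-1089 - 694) = ((-37 - 59 - 59*196 + 59472 + 3*14*3481)/(-72 + 14 - 177) - 1700)*(-1783) = ((-37 - 59 - 11564 + 59472 + 146202)/(-235) - 1700)*(-1783) = (-1/235*194014 - 1700)*(-1783) = (-194014/235 - 1700)*(-1783) = -593514/235*(-1783) = 1058235462/235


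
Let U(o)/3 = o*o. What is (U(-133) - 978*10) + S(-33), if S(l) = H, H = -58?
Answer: 43229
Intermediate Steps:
U(o) = 3*o**2 (U(o) = 3*(o*o) = 3*o**2)
S(l) = -58
(U(-133) - 978*10) + S(-33) = (3*(-133)**2 - 978*10) - 58 = (3*17689 - 9780) - 58 = (53067 - 9780) - 58 = 43287 - 58 = 43229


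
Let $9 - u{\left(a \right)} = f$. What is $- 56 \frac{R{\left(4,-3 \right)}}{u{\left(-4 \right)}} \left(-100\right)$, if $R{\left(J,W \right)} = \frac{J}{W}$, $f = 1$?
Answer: $- \frac{2800}{3} \approx -933.33$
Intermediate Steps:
$u{\left(a \right)} = 8$ ($u{\left(a \right)} = 9 - 1 = 8$)
$- 56 \frac{R{\left(4,-3 \right)}}{u{\left(-4 \right)}} \left(-100\right) = - 56 \frac{4 \frac{1}{-3}}{8} \left(-100\right) = - 56 \cdot 4 \left(- \frac{1}{3}\right) \frac{1}{8} \left(-100\right) = - 56 \left(\left(- \frac{4}{3}\right) \frac{1}{8}\right) \left(-100\right) = \left(-56\right) \left(- \frac{1}{6}\right) \left(-100\right) = \frac{28}{3} \left(-100\right) = - \frac{2800}{3}$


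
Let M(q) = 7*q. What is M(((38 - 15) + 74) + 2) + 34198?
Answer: 34891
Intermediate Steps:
M(((38 - 15) + 74) + 2) + 34198 = 7*(((38 - 15) + 74) + 2) + 34198 = 7*((23 + 74) + 2) + 34198 = 7*(97 + 2) + 34198 = 7*99 + 34198 = 693 + 34198 = 34891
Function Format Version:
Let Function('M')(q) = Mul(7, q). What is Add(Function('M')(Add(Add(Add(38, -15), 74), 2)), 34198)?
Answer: 34891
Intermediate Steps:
Add(Function('M')(Add(Add(Add(38, -15), 74), 2)), 34198) = Add(Mul(7, Add(Add(Add(38, -15), 74), 2)), 34198) = Add(Mul(7, Add(Add(23, 74), 2)), 34198) = Add(Mul(7, Add(97, 2)), 34198) = Add(Mul(7, 99), 34198) = Add(693, 34198) = 34891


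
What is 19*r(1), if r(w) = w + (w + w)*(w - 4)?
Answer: -95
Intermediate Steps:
r(w) = w + 2*w*(-4 + w) (r(w) = w + (2*w)*(-4 + w) = w + 2*w*(-4 + w))
19*r(1) = 19*(1*(-7 + 2*1)) = 19*(1*(-7 + 2)) = 19*(1*(-5)) = 19*(-5) = -95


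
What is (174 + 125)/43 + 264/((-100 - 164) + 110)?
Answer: 1577/301 ≈ 5.2392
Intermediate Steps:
(174 + 125)/43 + 264/((-100 - 164) + 110) = 299*(1/43) + 264/(-264 + 110) = 299/43 + 264/(-154) = 299/43 + 264*(-1/154) = 299/43 - 12/7 = 1577/301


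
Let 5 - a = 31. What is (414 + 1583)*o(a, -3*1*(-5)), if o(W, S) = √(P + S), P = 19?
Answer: 1997*√34 ≈ 11644.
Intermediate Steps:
a = -26 (a = 5 - 1*31 = 5 - 31 = -26)
o(W, S) = √(19 + S)
(414 + 1583)*o(a, -3*1*(-5)) = (414 + 1583)*√(19 - 3*1*(-5)) = 1997*√(19 - 3*(-5)) = 1997*√(19 + 15) = 1997*√34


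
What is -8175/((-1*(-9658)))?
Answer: -8175/9658 ≈ -0.84645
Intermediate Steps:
-8175/((-1*(-9658))) = -8175/9658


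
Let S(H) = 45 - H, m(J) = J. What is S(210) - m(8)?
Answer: -173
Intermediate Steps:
S(210) - m(8) = (45 - 1*210) - 1*8 = (45 - 210) - 8 = -165 - 8 = -173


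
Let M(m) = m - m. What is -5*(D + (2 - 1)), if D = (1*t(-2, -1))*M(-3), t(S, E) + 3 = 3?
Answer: -5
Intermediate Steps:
t(S, E) = 0 (t(S, E) = -3 + 3 = 0)
M(m) = 0
D = 0 (D = (1*0)*0 = 0*0 = 0)
-5*(D + (2 - 1)) = -5*(0 + (2 - 1)) = -5*(0 + 1) = -5*1 = -5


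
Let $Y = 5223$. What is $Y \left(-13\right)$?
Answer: $-67899$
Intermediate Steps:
$Y \left(-13\right) = 5223 \left(-13\right) = -67899$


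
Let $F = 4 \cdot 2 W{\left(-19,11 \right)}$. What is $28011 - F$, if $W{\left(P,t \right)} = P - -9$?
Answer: $28091$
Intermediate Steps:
$W{\left(P,t \right)} = 9 + P$ ($W{\left(P,t \right)} = P + 9 = 9 + P$)
$F = -80$ ($F = 4 \cdot 2 \left(9 - 19\right) = 8 \left(-10\right) = -80$)
$28011 - F = 28011 - -80 = 28011 + 80 = 28091$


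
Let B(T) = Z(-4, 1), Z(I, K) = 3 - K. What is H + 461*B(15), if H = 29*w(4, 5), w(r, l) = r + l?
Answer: 1183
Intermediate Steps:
w(r, l) = l + r
B(T) = 2 (B(T) = 3 - 1*1 = 3 - 1 = 2)
H = 261 (H = 29*(5 + 4) = 29*9 = 261)
H + 461*B(15) = 261 + 461*2 = 261 + 922 = 1183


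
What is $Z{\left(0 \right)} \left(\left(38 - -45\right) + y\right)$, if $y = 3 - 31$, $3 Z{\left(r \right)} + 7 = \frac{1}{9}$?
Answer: $- \frac{3410}{27} \approx -126.3$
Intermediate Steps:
$Z{\left(r \right)} = - \frac{62}{27}$ ($Z{\left(r \right)} = - \frac{7}{3} + \frac{1}{3 \cdot 9} = - \frac{7}{3} + \frac{1}{3} \cdot \frac{1}{9} = - \frac{7}{3} + \frac{1}{27} = - \frac{62}{27}$)
$y = -28$
$Z{\left(0 \right)} \left(\left(38 - -45\right) + y\right) = - \frac{62 \left(\left(38 - -45\right) - 28\right)}{27} = - \frac{62 \left(\left(38 + 45\right) - 28\right)}{27} = - \frac{62 \left(83 - 28\right)}{27} = \left(- \frac{62}{27}\right) 55 = - \frac{3410}{27}$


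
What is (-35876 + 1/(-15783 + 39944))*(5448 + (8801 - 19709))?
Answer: 4732728191100/24161 ≈ 1.9588e+8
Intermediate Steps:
(-35876 + 1/(-15783 + 39944))*(5448 + (8801 - 19709)) = (-35876 + 1/24161)*(5448 - 10908) = (-35876 + 1/24161)*(-5460) = -866800035/24161*(-5460) = 4732728191100/24161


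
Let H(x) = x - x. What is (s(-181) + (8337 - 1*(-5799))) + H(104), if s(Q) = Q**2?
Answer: 46897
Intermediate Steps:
H(x) = 0
(s(-181) + (8337 - 1*(-5799))) + H(104) = ((-181)**2 + (8337 - 1*(-5799))) + 0 = (32761 + (8337 + 5799)) + 0 = (32761 + 14136) + 0 = 46897 + 0 = 46897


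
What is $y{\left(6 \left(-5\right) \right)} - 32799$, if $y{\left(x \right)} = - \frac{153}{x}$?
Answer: $- \frac{327939}{10} \approx -32794.0$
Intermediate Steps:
$y{\left(6 \left(-5\right) \right)} - 32799 = - \frac{153}{6 \left(-5\right)} - 32799 = - \frac{153}{-30} - 32799 = \left(-153\right) \left(- \frac{1}{30}\right) - 32799 = \frac{51}{10} - 32799 = - \frac{327939}{10}$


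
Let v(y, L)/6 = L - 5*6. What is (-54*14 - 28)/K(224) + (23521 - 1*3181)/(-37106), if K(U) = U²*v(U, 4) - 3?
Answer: -79590712478/145222846827 ≈ -0.54806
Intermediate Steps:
v(y, L) = -180 + 6*L (v(y, L) = 6*(L - 5*6) = 6*(L - 30) = 6*(-30 + L) = -180 + 6*L)
K(U) = -3 - 156*U² (K(U) = U²*(-180 + 6*4) - 3 = U²*(-180 + 24) - 3 = U²*(-156) - 3 = -156*U² - 3 = -3 - 156*U²)
(-54*14 - 28)/K(224) + (23521 - 1*3181)/(-37106) = (-54*14 - 28)/(-3 - 156*224²) + (23521 - 1*3181)/(-37106) = (-756 - 28)/(-3 - 156*50176) + (23521 - 3181)*(-1/37106) = -784/(-3 - 7827456) + 20340*(-1/37106) = -784/(-7827459) - 10170/18553 = -784*(-1/7827459) - 10170/18553 = 784/7827459 - 10170/18553 = -79590712478/145222846827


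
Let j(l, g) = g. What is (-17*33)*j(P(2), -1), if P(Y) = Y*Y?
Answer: 561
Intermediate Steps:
P(Y) = Y²
(-17*33)*j(P(2), -1) = -17*33*(-1) = -561*(-1) = 561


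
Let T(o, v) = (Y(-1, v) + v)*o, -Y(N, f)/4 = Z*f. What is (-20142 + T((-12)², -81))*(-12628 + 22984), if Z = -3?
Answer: -1778891544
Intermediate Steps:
Y(N, f) = 12*f (Y(N, f) = -(-12)*f = 12*f)
T(o, v) = 13*o*v (T(o, v) = (12*v + v)*o = (13*v)*o = 13*o*v)
(-20142 + T((-12)², -81))*(-12628 + 22984) = (-20142 + 13*(-12)²*(-81))*(-12628 + 22984) = (-20142 + 13*144*(-81))*10356 = (-20142 - 151632)*10356 = -171774*10356 = -1778891544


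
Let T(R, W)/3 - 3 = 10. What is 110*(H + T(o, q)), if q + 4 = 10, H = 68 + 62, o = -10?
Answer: 18590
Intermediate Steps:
H = 130
q = 6 (q = -4 + 10 = 6)
T(R, W) = 39 (T(R, W) = 9 + 3*10 = 9 + 30 = 39)
110*(H + T(o, q)) = 110*(130 + 39) = 110*169 = 18590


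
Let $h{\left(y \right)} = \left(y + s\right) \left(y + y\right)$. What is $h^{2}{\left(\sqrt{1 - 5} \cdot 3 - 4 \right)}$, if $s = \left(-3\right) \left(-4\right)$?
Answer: $16192 - 13056 i \approx 16192.0 - 13056.0 i$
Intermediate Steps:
$s = 12$
$h{\left(y \right)} = 2 y \left(12 + y\right)$ ($h{\left(y \right)} = \left(y + 12\right) \left(y + y\right) = \left(12 + y\right) 2 y = 2 y \left(12 + y\right)$)
$h^{2}{\left(\sqrt{1 - 5} \cdot 3 - 4 \right)} = \left(2 \left(\sqrt{1 - 5} \cdot 3 - 4\right) \left(12 - \left(4 - \sqrt{1 - 5} \cdot 3\right)\right)\right)^{2} = \left(2 \left(\sqrt{-4} \cdot 3 - 4\right) \left(12 - \left(4 - \sqrt{-4} \cdot 3\right)\right)\right)^{2} = \left(2 \left(2 i 3 - 4\right) \left(12 - \left(4 - 2 i 3\right)\right)\right)^{2} = \left(2 \left(6 i - 4\right) \left(12 - \left(4 - 6 i\right)\right)\right)^{2} = \left(2 \left(-4 + 6 i\right) \left(12 - \left(4 - 6 i\right)\right)\right)^{2} = \left(2 \left(-4 + 6 i\right) \left(8 + 6 i\right)\right)^{2} = 4 \left(-4 + 6 i\right)^{2} \left(8 + 6 i\right)^{2}$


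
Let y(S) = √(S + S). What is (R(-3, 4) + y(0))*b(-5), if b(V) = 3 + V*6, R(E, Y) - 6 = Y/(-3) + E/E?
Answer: -153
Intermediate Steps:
R(E, Y) = 7 - Y/3 (R(E, Y) = 6 + (Y/(-3) + E/E) = 6 + (Y*(-⅓) + 1) = 6 + (-Y/3 + 1) = 6 + (1 - Y/3) = 7 - Y/3)
b(V) = 3 + 6*V
y(S) = √2*√S (y(S) = √(2*S) = √2*√S)
(R(-3, 4) + y(0))*b(-5) = ((7 - ⅓*4) + √2*√0)*(3 + 6*(-5)) = ((7 - 4/3) + √2*0)*(3 - 30) = (17/3 + 0)*(-27) = (17/3)*(-27) = -153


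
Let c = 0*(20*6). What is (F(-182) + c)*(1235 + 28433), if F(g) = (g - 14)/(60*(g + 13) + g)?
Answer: 2907464/5161 ≈ 563.35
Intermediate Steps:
c = 0 (c = 0*120 = 0)
F(g) = (-14 + g)/(780 + 61*g) (F(g) = (-14 + g)/(60*(13 + g) + g) = (-14 + g)/((780 + 60*g) + g) = (-14 + g)/(780 + 61*g))
(F(-182) + c)*(1235 + 28433) = ((-14 - 182)/(780 + 61*(-182)) + 0)*(1235 + 28433) = (-196/(780 - 11102) + 0)*29668 = (-196/(-10322) + 0)*29668 = (-1/10322*(-196) + 0)*29668 = (98/5161 + 0)*29668 = (98/5161)*29668 = 2907464/5161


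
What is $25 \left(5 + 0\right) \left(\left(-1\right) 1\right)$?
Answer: $-125$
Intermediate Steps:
$25 \left(5 + 0\right) \left(\left(-1\right) 1\right) = 25 \cdot 5 \left(-1\right) = 25 \left(-5\right) = -125$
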